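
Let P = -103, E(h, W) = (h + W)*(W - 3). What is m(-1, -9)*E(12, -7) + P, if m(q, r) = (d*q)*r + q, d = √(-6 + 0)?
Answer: -53 - 450*I*√6 ≈ -53.0 - 1102.3*I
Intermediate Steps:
d = I*√6 (d = √(-6) = I*√6 ≈ 2.4495*I)
m(q, r) = q + I*q*r*√6 (m(q, r) = ((I*√6)*q)*r + q = (I*q*√6)*r + q = I*q*r*√6 + q = q + I*q*r*√6)
E(h, W) = (-3 + W)*(W + h) (E(h, W) = (W + h)*(-3 + W) = (-3 + W)*(W + h))
m(-1, -9)*E(12, -7) + P = (-(1 + I*(-9)*√6))*((-7)² - 3*(-7) - 3*12 - 7*12) - 103 = (-(1 - 9*I*√6))*(49 + 21 - 36 - 84) - 103 = (-1 + 9*I*√6)*(-50) - 103 = (50 - 450*I*√6) - 103 = -53 - 450*I*√6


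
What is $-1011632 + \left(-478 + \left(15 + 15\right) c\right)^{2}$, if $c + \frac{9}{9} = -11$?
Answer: $-309388$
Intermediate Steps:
$c = -12$ ($c = -1 - 11 = -12$)
$-1011632 + \left(-478 + \left(15 + 15\right) c\right)^{2} = -1011632 + \left(-478 + \left(15 + 15\right) \left(-12\right)\right)^{2} = -1011632 + \left(-478 + 30 \left(-12\right)\right)^{2} = -1011632 + \left(-478 - 360\right)^{2} = -1011632 + \left(-838\right)^{2} = -1011632 + 702244 = -309388$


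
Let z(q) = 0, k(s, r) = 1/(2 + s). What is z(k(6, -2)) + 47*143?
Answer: 6721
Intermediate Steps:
z(k(6, -2)) + 47*143 = 0 + 47*143 = 0 + 6721 = 6721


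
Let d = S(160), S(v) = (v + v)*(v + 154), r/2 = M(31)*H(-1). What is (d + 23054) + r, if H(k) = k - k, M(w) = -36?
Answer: 123534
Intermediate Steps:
H(k) = 0
r = 0 (r = 2*(-36*0) = 2*0 = 0)
S(v) = 2*v*(154 + v) (S(v) = (2*v)*(154 + v) = 2*v*(154 + v))
d = 100480 (d = 2*160*(154 + 160) = 2*160*314 = 100480)
(d + 23054) + r = (100480 + 23054) + 0 = 123534 + 0 = 123534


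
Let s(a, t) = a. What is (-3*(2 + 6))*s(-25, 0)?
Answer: 600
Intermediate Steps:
(-3*(2 + 6))*s(-25, 0) = -3*(2 + 6)*(-25) = -3*8*(-25) = -24*(-25) = 600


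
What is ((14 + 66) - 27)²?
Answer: 2809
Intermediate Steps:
((14 + 66) - 27)² = (80 - 27)² = 53² = 2809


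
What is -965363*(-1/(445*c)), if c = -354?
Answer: -965363/157530 ≈ -6.1281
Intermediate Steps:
-965363*(-1/(445*c)) = -965363/((-354*(-445))) = -965363/157530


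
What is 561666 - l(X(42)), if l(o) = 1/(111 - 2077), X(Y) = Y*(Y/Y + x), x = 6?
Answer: 1104235357/1966 ≈ 5.6167e+5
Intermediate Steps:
X(Y) = 7*Y (X(Y) = Y*(Y/Y + 6) = Y*(1 + 6) = Y*7 = 7*Y)
l(o) = -1/1966 (l(o) = 1/(-1966) = -1/1966)
561666 - l(X(42)) = 561666 - 1*(-1/1966) = 561666 + 1/1966 = 1104235357/1966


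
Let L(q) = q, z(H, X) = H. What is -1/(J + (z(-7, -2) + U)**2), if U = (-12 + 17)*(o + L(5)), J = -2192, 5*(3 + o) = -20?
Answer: 1/1903 ≈ 0.00052549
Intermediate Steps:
o = -7 (o = -3 + (1/5)*(-20) = -3 - 4 = -7)
U = -10 (U = (-12 + 17)*(-7 + 5) = 5*(-2) = -10)
-1/(J + (z(-7, -2) + U)**2) = -1/(-2192 + (-7 - 10)**2) = -1/(-2192 + (-17)**2) = -1/(-2192 + 289) = -1/(-1903) = -1*(-1/1903) = 1/1903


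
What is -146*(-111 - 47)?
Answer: 23068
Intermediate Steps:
-146*(-111 - 47) = -146*(-158) = 23068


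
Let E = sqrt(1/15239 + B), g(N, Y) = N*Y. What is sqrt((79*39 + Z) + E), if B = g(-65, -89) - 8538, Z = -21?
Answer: sqrt(14502346740 + 2177*I*sqrt(13047372426))/2177 ≈ 55.319 + 0.47424*I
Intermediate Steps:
B = -2753 (B = -65*(-89) - 8538 = 5785 - 8538 = -2753)
E = I*sqrt(13047372426)/2177 (E = sqrt(1/15239 - 2753) = sqrt(-41952966/15239) = I*sqrt(13047372426)/2177 ≈ 52.469*I)
sqrt((79*39 + Z) + E) = sqrt((79*39 - 21) + I*sqrt(13047372426)/2177) = sqrt((3081 - 21) + I*sqrt(13047372426)/2177) = sqrt(3060 + I*sqrt(13047372426)/2177)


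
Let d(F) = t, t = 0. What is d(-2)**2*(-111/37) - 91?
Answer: -91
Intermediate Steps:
d(F) = 0
d(-2)**2*(-111/37) - 91 = 0**2*(-111/37) - 91 = 0*(-111*1/37) - 91 = 0*(-3) - 91 = 0 - 91 = -91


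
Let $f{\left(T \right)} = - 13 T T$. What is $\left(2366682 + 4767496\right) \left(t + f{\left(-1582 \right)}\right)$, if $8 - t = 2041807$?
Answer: $-246679978017558$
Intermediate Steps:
$t = -2041799$ ($t = 8 - 2041807 = -2041799$)
$f{\left(T \right)} = - 13 T^{2}$
$\left(2366682 + 4767496\right) \left(t + f{\left(-1582 \right)}\right) = \left(2366682 + 4767496\right) \left(-2041799 - 13 \left(-1582\right)^{2}\right) = 7134178 \left(-2041799 - 32535412\right) = 7134178 \left(-34577211\right) = -246679978017558$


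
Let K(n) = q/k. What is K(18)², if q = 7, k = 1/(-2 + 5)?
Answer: 441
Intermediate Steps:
k = ⅓ (k = 1/3 = ⅓ ≈ 0.33333)
K(n) = 21 (K(n) = 7/(⅓) = 7*3 = 21)
K(18)² = 21² = 441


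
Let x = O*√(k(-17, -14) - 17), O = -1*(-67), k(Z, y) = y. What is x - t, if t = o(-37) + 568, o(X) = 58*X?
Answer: 1578 + 67*I*√31 ≈ 1578.0 + 373.04*I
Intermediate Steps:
O = 67
t = -1578 (t = 58*(-37) + 568 = -2146 + 568 = -1578)
x = 67*I*√31 (x = 67*√(-14 - 17) = 67*√(-31) = 67*(I*√31) = 67*I*√31 ≈ 373.04*I)
x - t = 67*I*√31 - 1*(-1578) = 67*I*√31 + 1578 = 1578 + 67*I*√31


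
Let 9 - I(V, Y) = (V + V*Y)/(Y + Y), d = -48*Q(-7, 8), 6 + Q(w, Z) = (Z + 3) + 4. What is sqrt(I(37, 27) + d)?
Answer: I*sqrt(35817)/9 ≈ 21.028*I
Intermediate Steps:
Q(w, Z) = 1 + Z (Q(w, Z) = -6 + ((Z + 3) + 4) = -6 + ((3 + Z) + 4) = -6 + (7 + Z) = 1 + Z)
d = -432 (d = -48*(1 + 8) = -48*9 = -432)
I(V, Y) = 9 - (V + V*Y)/(2*Y) (I(V, Y) = 9 - (V + V*Y)/(Y + Y) = 9 - (V + V*Y)/(2*Y))
sqrt(I(37, 27) + d) = sqrt((9 - 1/2*37 - 1/2*37/27) - 432) = sqrt((9 - 37/2 - 1/2*37*1/27) - 432) = sqrt((9 - 37/2 - 37/54) - 432) = sqrt(-275/27 - 432) = sqrt(-11939/27) = I*sqrt(35817)/9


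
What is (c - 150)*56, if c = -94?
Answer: -13664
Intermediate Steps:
(c - 150)*56 = (-94 - 150)*56 = -244*56 = -13664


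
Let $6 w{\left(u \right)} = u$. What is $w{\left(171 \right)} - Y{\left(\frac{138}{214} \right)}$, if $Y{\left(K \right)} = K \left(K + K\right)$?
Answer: $\frac{633549}{22898} \approx 27.668$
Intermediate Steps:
$w{\left(u \right)} = \frac{u}{6}$
$Y{\left(K \right)} = 2 K^{2}$ ($Y{\left(K \right)} = K 2 K = 2 K^{2}$)
$w{\left(171 \right)} - Y{\left(\frac{138}{214} \right)} = \frac{1}{6} \cdot 171 - 2 \left(\frac{138}{214}\right)^{2} = \frac{57}{2} - 2 \left(138 \cdot \frac{1}{214}\right)^{2} = \frac{57}{2} - 2 \left(\frac{69}{107}\right)^{2} = \frac{57}{2} - 2 \cdot \frac{4761}{11449} = \frac{57}{2} - \frac{9522}{11449} = \frac{633549}{22898}$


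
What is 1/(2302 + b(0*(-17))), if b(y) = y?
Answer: 1/2302 ≈ 0.00043440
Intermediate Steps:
1/(2302 + b(0*(-17))) = 1/(2302 + 0*(-17)) = 1/(2302 + 0) = 1/2302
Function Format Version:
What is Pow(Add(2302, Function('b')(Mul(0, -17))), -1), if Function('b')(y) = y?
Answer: Rational(1, 2302) ≈ 0.00043440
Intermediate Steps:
Pow(Add(2302, Function('b')(Mul(0, -17))), -1) = Pow(Add(2302, Mul(0, -17)), -1) = Pow(Add(2302, 0), -1) = Pow(2302, -1) = Rational(1, 2302)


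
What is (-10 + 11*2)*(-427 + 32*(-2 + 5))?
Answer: -3972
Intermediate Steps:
(-10 + 11*2)*(-427 + 32*(-2 + 5)) = (-10 + 22)*(-427 + 32*3) = 12*(-427 + 96) = 12*(-331) = -3972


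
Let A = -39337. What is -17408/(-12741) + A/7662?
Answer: -40868069/10846838 ≈ -3.7677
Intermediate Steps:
-17408/(-12741) + A/7662 = -17408/(-12741) - 39337/7662 = -17408*(-1/12741) - 39337*1/7662 = 17408/12741 - 39337/7662 = -40868069/10846838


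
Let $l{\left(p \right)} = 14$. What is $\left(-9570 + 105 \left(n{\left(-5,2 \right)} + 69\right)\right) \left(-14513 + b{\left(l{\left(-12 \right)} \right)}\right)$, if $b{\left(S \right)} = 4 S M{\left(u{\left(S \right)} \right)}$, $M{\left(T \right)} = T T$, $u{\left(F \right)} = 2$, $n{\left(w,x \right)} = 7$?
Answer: $22719510$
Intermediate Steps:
$M{\left(T \right)} = T^{2}$
$b{\left(S \right)} = 16 S$ ($b{\left(S \right)} = 4 S 2^{2} = 4 S 4 = 16 S$)
$\left(-9570 + 105 \left(n{\left(-5,2 \right)} + 69\right)\right) \left(-14513 + b{\left(l{\left(-12 \right)} \right)}\right) = \left(-9570 + 105 \left(7 + 69\right)\right) \left(-14513 + 16 \cdot 14\right) = \left(-9570 + 105 \cdot 76\right) \left(-14513 + 224\right) = \left(-9570 + 7980\right) \left(-14289\right) = \left(-1590\right) \left(-14289\right) = 22719510$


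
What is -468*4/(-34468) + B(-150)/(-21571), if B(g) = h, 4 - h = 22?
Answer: 10250334/185877307 ≈ 0.055146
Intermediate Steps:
h = -18 (h = 4 - 1*22 = 4 - 22 = -18)
B(g) = -18
-468*4/(-34468) + B(-150)/(-21571) = -468*4/(-34468) - 18/(-21571) = -1872*(-1/34468) - 18*(-1/21571) = 468/8617 + 18/21571 = 10250334/185877307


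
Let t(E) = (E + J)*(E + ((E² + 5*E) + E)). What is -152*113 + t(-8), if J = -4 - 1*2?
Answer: -17288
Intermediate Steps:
J = -6 (J = -4 - 2 = -6)
t(E) = (-6 + E)*(E² + 7*E) (t(E) = (E - 6)*(E + ((E² + 5*E) + E)) = (-6 + E)*(E + (E² + 6*E)) = (-6 + E)*(E² + 7*E))
-152*113 + t(-8) = -152*113 - 8*(-42 - 8 + (-8)²) = -17176 - 8*(-42 - 8 + 64) = -17176 - 8*14 = -17176 - 112 = -17288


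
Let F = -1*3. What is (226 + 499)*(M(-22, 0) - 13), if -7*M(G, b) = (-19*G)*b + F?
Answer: -63800/7 ≈ -9114.3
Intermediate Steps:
F = -3
M(G, b) = 3/7 + 19*G*b/7 (M(G, b) = -((-19*G)*b - 3)/7 = -(-19*G*b - 3)/7 = -(-3 - 19*G*b)/7 = 3/7 + 19*G*b/7)
(226 + 499)*(M(-22, 0) - 13) = (226 + 499)*((3/7 + (19/7)*(-22)*0) - 13) = 725*((3/7 + 0) - 13) = 725*(3/7 - 13) = 725*(-88/7) = -63800/7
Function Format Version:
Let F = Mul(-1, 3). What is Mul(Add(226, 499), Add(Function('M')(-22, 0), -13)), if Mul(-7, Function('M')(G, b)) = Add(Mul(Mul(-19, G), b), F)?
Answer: Rational(-63800, 7) ≈ -9114.3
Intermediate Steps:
F = -3
Function('M')(G, b) = Add(Rational(3, 7), Mul(Rational(19, 7), G, b)) (Function('M')(G, b) = Mul(Rational(-1, 7), Add(Mul(Mul(-19, G), b), -3)) = Mul(Rational(-1, 7), Add(Mul(-19, G, b), -3)) = Mul(Rational(-1, 7), Add(-3, Mul(-19, G, b))) = Add(Rational(3, 7), Mul(Rational(19, 7), G, b)))
Mul(Add(226, 499), Add(Function('M')(-22, 0), -13)) = Mul(Add(226, 499), Add(Add(Rational(3, 7), Mul(Rational(19, 7), -22, 0)), -13)) = Mul(725, Add(Add(Rational(3, 7), 0), -13)) = Mul(725, Add(Rational(3, 7), -13)) = Mul(725, Rational(-88, 7)) = Rational(-63800, 7)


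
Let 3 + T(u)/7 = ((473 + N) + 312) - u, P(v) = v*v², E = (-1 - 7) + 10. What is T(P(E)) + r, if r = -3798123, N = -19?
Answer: -3792838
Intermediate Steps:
E = 2 (E = -8 + 10 = 2)
P(v) = v³
T(u) = 5341 - 7*u (T(u) = -21 + 7*(((473 - 19) + 312) - u) = -21 + 7*((454 + 312) - u) = -21 + 7*(766 - u) = -21 + (5362 - 7*u) = 5341 - 7*u)
T(P(E)) + r = (5341 - 7*2³) - 3798123 = (5341 - 7*8) - 3798123 = (5341 - 56) - 3798123 = 5285 - 3798123 = -3792838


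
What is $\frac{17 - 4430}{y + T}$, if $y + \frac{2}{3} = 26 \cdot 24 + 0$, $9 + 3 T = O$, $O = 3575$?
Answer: $- \frac{1471}{604} \approx -2.4354$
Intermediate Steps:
$T = \frac{3566}{3}$ ($T = -3 + \frac{1}{3} \cdot 3575 = -3 + \frac{3575}{3} = \frac{3566}{3} \approx 1188.7$)
$y = \frac{1870}{3}$ ($y = - \frac{2}{3} + \left(26 \cdot 24 + 0\right) = - \frac{2}{3} + \left(624 + 0\right) = - \frac{2}{3} + 624 = \frac{1870}{3} \approx 623.33$)
$\frac{17 - 4430}{y + T} = \frac{17 - 4430}{\frac{1870}{3} + \frac{3566}{3}} = - \frac{4413}{1812} = \left(-4413\right) \frac{1}{1812} = - \frac{1471}{604}$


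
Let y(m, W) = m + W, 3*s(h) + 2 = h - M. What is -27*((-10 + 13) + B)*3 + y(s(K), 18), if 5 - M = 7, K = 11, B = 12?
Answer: -3580/3 ≈ -1193.3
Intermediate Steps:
M = -2 (M = 5 - 1*7 = 5 - 7 = -2)
s(h) = h/3 (s(h) = -⅔ + (h - 1*(-2))/3 = -⅔ + (h + 2)/3 = -⅔ + (2 + h)/3 = -⅔ + (⅔ + h/3) = h/3)
y(m, W) = W + m
-27*((-10 + 13) + B)*3 + y(s(K), 18) = -27*((-10 + 13) + 12)*3 + (18 + (⅓)*11) = -27*(3 + 12)*3 + (18 + 11/3) = -27*15*3 + 65/3 = -405*3 + 65/3 = -1215 + 65/3 = -3580/3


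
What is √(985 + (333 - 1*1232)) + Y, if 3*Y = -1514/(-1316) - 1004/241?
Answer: -478195/475734 + √86 ≈ 8.2684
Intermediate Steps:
Y = -478195/475734 (Y = (-1514/(-1316) - 1004/241)/3 = (-1514*(-1/1316) - 1004*1/241)/3 = (757/658 - 1004/241)/3 = (⅓)*(-478195/158578) = -478195/475734 ≈ -1.0052)
√(985 + (333 - 1*1232)) + Y = √(985 + (333 - 1*1232)) - 478195/475734 = √(985 + (333 - 1232)) - 478195/475734 = √(985 - 899) - 478195/475734 = √86 - 478195/475734 = -478195/475734 + √86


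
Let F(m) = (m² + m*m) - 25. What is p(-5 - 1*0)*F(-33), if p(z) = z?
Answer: -10765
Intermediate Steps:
F(m) = -25 + 2*m² (F(m) = (m² + m²) - 25 = 2*m² - 25 = -25 + 2*m²)
p(-5 - 1*0)*F(-33) = (-5 - 1*0)*(-25 + 2*(-33)²) = (-5 + 0)*(-25 + 2*1089) = -5*(-25 + 2178) = -5*2153 = -10765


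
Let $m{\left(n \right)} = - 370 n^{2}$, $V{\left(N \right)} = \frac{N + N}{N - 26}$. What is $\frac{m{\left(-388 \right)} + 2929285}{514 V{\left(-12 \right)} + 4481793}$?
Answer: $- \frac{66844527}{5677349} \approx -11.774$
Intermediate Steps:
$V{\left(N \right)} = \frac{2 N}{-26 + N}$
$\frac{m{\left(-388 \right)} + 2929285}{514 V{\left(-12 \right)} + 4481793} = \frac{- 370 \left(-388\right)^{2} + 2929285}{514 \cdot 2 \left(-12\right) \frac{1}{-26 - 12} + 4481793} = \frac{\left(-370\right) 150544 + 2929285}{514 \cdot 2 \left(-12\right) \frac{1}{-38} + 4481793} = \frac{-55701280 + 2929285}{514 \cdot 2 \left(-12\right) \left(- \frac{1}{38}\right) + 4481793} = - \frac{52771995}{514 \cdot \frac{12}{19} + 4481793} = - \frac{52771995}{\frac{6168}{19} + 4481793} = - \frac{52771995}{\frac{85160235}{19}} = \left(-52771995\right) \frac{19}{85160235} = - \frac{66844527}{5677349}$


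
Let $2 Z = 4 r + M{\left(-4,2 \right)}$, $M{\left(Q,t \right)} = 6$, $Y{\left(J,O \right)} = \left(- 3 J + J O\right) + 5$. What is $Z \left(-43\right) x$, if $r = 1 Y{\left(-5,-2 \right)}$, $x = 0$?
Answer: $0$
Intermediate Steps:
$Y{\left(J,O \right)} = 5 - 3 J + J O$
$r = 30$ ($r = 1 \left(5 - -15 - -10\right) = 1 \left(5 + 15 + 10\right) = 1 \cdot 30 = 30$)
$Z = 63$ ($Z = \frac{4 \cdot 30 + 6}{2} = \frac{120 + 6}{2} = \frac{1}{2} \cdot 126 = 63$)
$Z \left(-43\right) x = 63 \left(-43\right) 0 = \left(-2709\right) 0 = 0$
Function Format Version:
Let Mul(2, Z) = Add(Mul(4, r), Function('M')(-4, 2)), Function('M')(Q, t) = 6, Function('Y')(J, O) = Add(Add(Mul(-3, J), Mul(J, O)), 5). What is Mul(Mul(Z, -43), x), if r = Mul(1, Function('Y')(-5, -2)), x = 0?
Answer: 0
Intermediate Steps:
Function('Y')(J, O) = Add(5, Mul(-3, J), Mul(J, O))
r = 30 (r = Mul(1, Add(5, Mul(-3, -5), Mul(-5, -2))) = Mul(1, Add(5, 15, 10)) = Mul(1, 30) = 30)
Z = 63 (Z = Mul(Rational(1, 2), Add(Mul(4, 30), 6)) = Mul(Rational(1, 2), Add(120, 6)) = Mul(Rational(1, 2), 126) = 63)
Mul(Mul(Z, -43), x) = Mul(Mul(63, -43), 0) = Mul(-2709, 0) = 0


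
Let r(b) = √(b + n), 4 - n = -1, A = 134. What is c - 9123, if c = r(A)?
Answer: -9123 + √139 ≈ -9111.2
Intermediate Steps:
n = 5 (n = 4 - 1*(-1) = 4 + 1 = 5)
r(b) = √(5 + b) (r(b) = √(b + 5) = √(5 + b))
c = √139 (c = √(5 + 134) = √139 ≈ 11.790)
c - 9123 = √139 - 9123 = -9123 + √139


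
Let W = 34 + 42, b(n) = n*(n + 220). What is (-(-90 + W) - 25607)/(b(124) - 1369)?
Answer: -1347/2173 ≈ -0.61988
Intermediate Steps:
b(n) = n*(220 + n)
W = 76
(-(-90 + W) - 25607)/(b(124) - 1369) = (-(-90 + 76) - 25607)/(124*(220 + 124) - 1369) = (-1*(-14) - 25607)/(124*344 - 1369) = (14 - 25607)/(42656 - 1369) = -25593/41287 = -25593*1/41287 = -1347/2173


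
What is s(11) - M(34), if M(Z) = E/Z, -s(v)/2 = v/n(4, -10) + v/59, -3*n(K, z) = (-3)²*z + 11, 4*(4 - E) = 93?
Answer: -407055/633896 ≈ -0.64215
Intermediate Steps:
E = -77/4 (E = 4 - ¼*93 = 4 - 93/4 = -77/4 ≈ -19.250)
n(K, z) = -11/3 - 3*z (n(K, z) = -((-3)²*z + 11)/3 = -(9*z + 11)/3 = -(11 + 9*z)/3 = -11/3 - 3*z)
s(v) = -512*v/4661 (s(v) = -2*(v/(-11/3 - 3*(-10)) + v/59) = -2*(v/(-11/3 + 30) + v*(1/59)) = -2*(v/(79/3) + v/59) = -2*(v*(3/79) + v/59) = -2*(3*v/79 + v/59) = -512*v/4661)
M(Z) = -77/(4*Z)
s(11) - M(34) = -512/4661*11 - (-77)/(4*34) = -5632/4661 - (-77)/(4*34) = -5632/4661 - 1*(-77/136) = -5632/4661 + 77/136 = -407055/633896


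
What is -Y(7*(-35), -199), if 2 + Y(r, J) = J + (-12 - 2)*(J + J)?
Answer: -5371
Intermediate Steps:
Y(r, J) = -2 - 27*J (Y(r, J) = -2 + (J + (-12 - 2)*(J + J)) = -2 + (J - 28*J) = -2 - 27*J)
-Y(7*(-35), -199) = -(-2 - 27*(-199)) = -(-2 + 5373) = -1*5371 = -5371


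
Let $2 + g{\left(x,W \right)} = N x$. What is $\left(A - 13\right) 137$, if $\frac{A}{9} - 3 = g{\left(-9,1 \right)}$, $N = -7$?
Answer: $77131$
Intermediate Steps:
$g{\left(x,W \right)} = -2 - 7 x$
$A = 576$ ($A = 27 + 9 \left(-2 - -63\right) = 27 + 9 \left(-2 + 63\right) = 27 + 9 \cdot 61 = 27 + 549 = 576$)
$\left(A - 13\right) 137 = \left(576 - 13\right) 137 = 563 \cdot 137 = 77131$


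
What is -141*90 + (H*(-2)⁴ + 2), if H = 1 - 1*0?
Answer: -12672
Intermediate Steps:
H = 1 (H = 1 + 0 = 1)
-141*90 + (H*(-2)⁴ + 2) = -141*90 + (1*(-2)⁴ + 2) = -12690 + (1*16 + 2) = -12690 + (16 + 2) = -12690 + 18 = -12672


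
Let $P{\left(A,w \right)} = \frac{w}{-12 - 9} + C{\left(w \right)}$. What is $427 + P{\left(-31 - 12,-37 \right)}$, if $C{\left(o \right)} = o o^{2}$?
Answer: $- \frac{1054709}{21} \approx -50224.0$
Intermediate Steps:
$C{\left(o \right)} = o^{3}$
$P{\left(A,w \right)} = w^{3} - \frac{w}{21}$ ($P{\left(A,w \right)} = \frac{w}{-12 - 9} + w^{3} = \frac{w}{-21} + w^{3} = - \frac{w}{21} + w^{3} = w^{3} - \frac{w}{21}$)
$427 + P{\left(-31 - 12,-37 \right)} = 427 + \left(\left(-37\right)^{3} - - \frac{37}{21}\right) = 427 + \left(-50653 + \frac{37}{21}\right) = 427 - \frac{1063676}{21} = - \frac{1054709}{21}$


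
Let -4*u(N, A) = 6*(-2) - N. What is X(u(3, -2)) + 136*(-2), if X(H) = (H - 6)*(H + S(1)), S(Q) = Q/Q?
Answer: -4523/16 ≈ -282.69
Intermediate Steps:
S(Q) = 1
u(N, A) = 3 + N/4 (u(N, A) = -(6*(-2) - N)/4 = -(-12 - N)/4 = 3 + N/4)
X(H) = (1 + H)*(-6 + H) (X(H) = (H - 6)*(H + 1) = (-6 + H)*(1 + H) = (1 + H)*(-6 + H))
X(u(3, -2)) + 136*(-2) = (-6 + (3 + (¼)*3)² - 5*(3 + (¼)*3)) + 136*(-2) = (-6 + (3 + ¾)² - 5*(3 + ¾)) - 272 = (-6 + (15/4)² - 5*15/4) - 272 = (-6 + 225/16 - 75/4) - 272 = -171/16 - 272 = -4523/16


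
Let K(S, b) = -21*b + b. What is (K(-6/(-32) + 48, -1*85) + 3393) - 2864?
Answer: 2229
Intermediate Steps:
K(S, b) = -20*b
(K(-6/(-32) + 48, -1*85) + 3393) - 2864 = (-(-20)*85 + 3393) - 2864 = (-20*(-85) + 3393) - 2864 = (1700 + 3393) - 2864 = 5093 - 2864 = 2229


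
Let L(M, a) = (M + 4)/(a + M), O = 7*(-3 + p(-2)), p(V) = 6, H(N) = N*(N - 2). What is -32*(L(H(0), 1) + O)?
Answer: -800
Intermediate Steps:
H(N) = N*(-2 + N)
O = 21 (O = 7*(-3 + 6) = 7*3 = 21)
L(M, a) = (4 + M)/(M + a)
-32*(L(H(0), 1) + O) = -32*((4 + 0*(-2 + 0))/(0*(-2 + 0) + 1) + 21) = -32*((4 + 0*(-2))/(0*(-2) + 1) + 21) = -32*((4 + 0)/(0 + 1) + 21) = -32*(4/1 + 21) = -32*(1*4 + 21) = -32*(4 + 21) = -32*25 = -800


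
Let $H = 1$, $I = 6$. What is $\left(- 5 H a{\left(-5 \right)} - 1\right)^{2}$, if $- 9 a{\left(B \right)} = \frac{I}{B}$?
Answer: $\frac{25}{9} \approx 2.7778$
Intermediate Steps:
$a{\left(B \right)} = - \frac{2}{3 B}$ ($a{\left(B \right)} = - \frac{6 \frac{1}{B}}{9} = - \frac{2}{3 B}$)
$\left(- 5 H a{\left(-5 \right)} - 1\right)^{2} = \left(\left(-5\right) 1 \left(- \frac{2}{3 \left(-5\right)}\right) - 1\right)^{2} = \left(- 5 \left(\left(- \frac{2}{3}\right) \left(- \frac{1}{5}\right)\right) - 1\right)^{2} = \left(\left(-5\right) \frac{2}{15} - 1\right)^{2} = \left(- \frac{2}{3} - 1\right)^{2} = \left(- \frac{5}{3}\right)^{2} = \frac{25}{9}$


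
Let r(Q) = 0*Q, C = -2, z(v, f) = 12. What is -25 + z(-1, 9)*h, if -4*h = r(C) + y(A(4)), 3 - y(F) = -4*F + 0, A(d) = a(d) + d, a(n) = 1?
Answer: -94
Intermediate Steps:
A(d) = 1 + d
y(F) = 3 + 4*F (y(F) = 3 - (-4*F + 0) = 3 - (-4)*F = 3 + 4*F)
r(Q) = 0
h = -23/4 (h = -(0 + (3 + 4*(1 + 4)))/4 = -(0 + (3 + 4*5))/4 = -(0 + (3 + 20))/4 = -(0 + 23)/4 = -1/4*23 = -23/4 ≈ -5.7500)
-25 + z(-1, 9)*h = -25 + 12*(-23/4) = -25 - 69 = -94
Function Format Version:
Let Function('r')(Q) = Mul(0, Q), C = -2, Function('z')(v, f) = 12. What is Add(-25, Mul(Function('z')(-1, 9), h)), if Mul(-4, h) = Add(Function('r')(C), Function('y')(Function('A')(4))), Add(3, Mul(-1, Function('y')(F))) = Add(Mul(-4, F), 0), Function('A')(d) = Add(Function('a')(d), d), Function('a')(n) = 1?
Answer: -94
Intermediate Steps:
Function('A')(d) = Add(1, d)
Function('y')(F) = Add(3, Mul(4, F)) (Function('y')(F) = Add(3, Mul(-1, Add(Mul(-4, F), 0))) = Add(3, Mul(-1, Mul(-4, F))) = Add(3, Mul(4, F)))
Function('r')(Q) = 0
h = Rational(-23, 4) (h = Mul(Rational(-1, 4), Add(0, Add(3, Mul(4, Add(1, 4))))) = Mul(Rational(-1, 4), Add(0, Add(3, Mul(4, 5)))) = Mul(Rational(-1, 4), Add(0, Add(3, 20))) = Mul(Rational(-1, 4), Add(0, 23)) = Mul(Rational(-1, 4), 23) = Rational(-23, 4) ≈ -5.7500)
Add(-25, Mul(Function('z')(-1, 9), h)) = Add(-25, Mul(12, Rational(-23, 4))) = Add(-25, -69) = -94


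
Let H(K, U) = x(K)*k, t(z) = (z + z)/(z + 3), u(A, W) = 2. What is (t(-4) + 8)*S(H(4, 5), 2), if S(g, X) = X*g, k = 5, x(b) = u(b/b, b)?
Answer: 320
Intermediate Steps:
x(b) = 2
t(z) = 2*z/(3 + z) (t(z) = (2*z)/(3 + z) = 2*z/(3 + z))
H(K, U) = 10 (H(K, U) = 2*5 = 10)
(t(-4) + 8)*S(H(4, 5), 2) = (2*(-4)/(3 - 4) + 8)*(2*10) = (2*(-4)/(-1) + 8)*20 = (2*(-4)*(-1) + 8)*20 = (8 + 8)*20 = 16*20 = 320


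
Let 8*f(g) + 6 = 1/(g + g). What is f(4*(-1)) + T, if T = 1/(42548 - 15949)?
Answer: -1303287/1702336 ≈ -0.76559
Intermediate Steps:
f(g) = -¾ + 1/(16*g) (f(g) = -¾ + 1/(8*(g + g)) = -¾ + 1/(8*((2*g))) = -¾ + (1/(2*g))/8 = -¾ + 1/(16*g))
T = 1/26599 ≈ 3.7595e-5
f(4*(-1)) + T = (1 - 48*(-1))/(16*((4*(-1)))) + 1/26599 = (1/16)*(1 - 12*(-4))/(-4) + 1/26599 = (1/16)*(-¼)*(1 + 48) + 1/26599 = (1/16)*(-¼)*49 + 1/26599 = -49/64 + 1/26599 = -1303287/1702336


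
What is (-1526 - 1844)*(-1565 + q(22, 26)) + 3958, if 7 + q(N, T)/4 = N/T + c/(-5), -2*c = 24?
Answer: 69271928/13 ≈ 5.3286e+6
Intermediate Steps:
c = -12 (c = -1/2*24 = -12)
q(N, T) = -92/5 + 4*N/T (q(N, T) = -28 + 4*(N/T - 12/(-5)) = -28 + 4*(N/T - 12*(-1/5)) = -28 + 4*(N/T + 12/5) = -28 + 4*(12/5 + N/T) = -28 + (48/5 + 4*N/T) = -92/5 + 4*N/T)
(-1526 - 1844)*(-1565 + q(22, 26)) + 3958 = (-1526 - 1844)*(-1565 + (-92/5 + 4*22/26)) + 3958 = -3370*(-1565 + (-92/5 + 4*22*(1/26))) + 3958 = -3370*(-1565 + (-92/5 + 44/13)) + 3958 = -3370*(-1565 - 976/65) + 3958 = -3370*(-102701/65) + 3958 = 69220474/13 + 3958 = 69271928/13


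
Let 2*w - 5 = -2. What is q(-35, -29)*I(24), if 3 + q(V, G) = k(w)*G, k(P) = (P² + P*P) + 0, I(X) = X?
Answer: -3204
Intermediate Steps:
w = 3/2 (w = 5/2 + (½)*(-2) = 5/2 - 1 = 3/2 ≈ 1.5000)
k(P) = 2*P² (k(P) = (P² + P²) + 0 = 2*P² + 0 = 2*P²)
q(V, G) = -3 + 9*G/2 (q(V, G) = -3 + (2*(3/2)²)*G = -3 + (2*(9/4))*G = -3 + 9*G/2)
q(-35, -29)*I(24) = (-3 + (9/2)*(-29))*24 = (-3 - 261/2)*24 = -267/2*24 = -3204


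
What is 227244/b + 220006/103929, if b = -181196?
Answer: 4061741375/4707879771 ≈ 0.86275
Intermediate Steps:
227244/b + 220006/103929 = 227244/(-181196) + 220006/103929 = 227244*(-1/181196) + 220006*(1/103929) = -56811/45299 + 220006/103929 = 4061741375/4707879771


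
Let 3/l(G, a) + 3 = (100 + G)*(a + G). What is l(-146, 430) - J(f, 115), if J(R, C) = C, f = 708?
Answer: -1502708/13067 ≈ -115.00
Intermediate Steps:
l(G, a) = 3/(-3 + (100 + G)*(G + a)) (l(G, a) = 3/(-3 + (100 + G)*(a + G)) = 3/(-3 + (100 + G)*(G + a)))
l(-146, 430) - J(f, 115) = 3/(-3 + (-146)² + 100*(-146) + 100*430 - 146*430) - 1*115 = 3/(-3 + 21316 - 14600 + 43000 - 62780) - 115 = 3/(-13067) - 115 = 3*(-1/13067) - 115 = -3/13067 - 115 = -1502708/13067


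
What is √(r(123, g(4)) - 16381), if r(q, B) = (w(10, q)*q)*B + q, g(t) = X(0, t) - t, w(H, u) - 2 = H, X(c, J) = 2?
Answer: I*√19210 ≈ 138.6*I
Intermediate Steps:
w(H, u) = 2 + H
g(t) = 2 - t
r(q, B) = q + 12*B*q (r(q, B) = ((2 + 10)*q)*B + q = (12*q)*B + q = 12*B*q + q = q + 12*B*q)
√(r(123, g(4)) - 16381) = √(123*(1 + 12*(2 - 1*4)) - 16381) = √(123*(1 + 12*(2 - 4)) - 16381) = √(123*(1 + 12*(-2)) - 16381) = √(123*(1 - 24) - 16381) = √(123*(-23) - 16381) = √(-2829 - 16381) = √(-19210) = I*√19210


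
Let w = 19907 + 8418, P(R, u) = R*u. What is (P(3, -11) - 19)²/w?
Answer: 2704/28325 ≈ 0.095463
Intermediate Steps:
w = 28325
(P(3, -11) - 19)²/w = (3*(-11) - 19)²/28325 = (-33 - 19)²*(1/28325) = (-52)²*(1/28325) = 2704*(1/28325) = 2704/28325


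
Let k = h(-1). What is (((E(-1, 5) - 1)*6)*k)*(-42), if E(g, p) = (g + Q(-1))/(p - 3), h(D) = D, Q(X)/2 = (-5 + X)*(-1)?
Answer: 1134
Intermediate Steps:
Q(X) = 10 - 2*X (Q(X) = 2*((-5 + X)*(-1)) = 2*(5 - X) = 10 - 2*X)
E(g, p) = (12 + g)/(-3 + p) (E(g, p) = (g + (10 - 2*(-1)))/(p - 3) = (g + (10 + 2))/(-3 + p) = (g + 12)/(-3 + p) = (12 + g)/(-3 + p))
k = -1
(((E(-1, 5) - 1)*6)*k)*(-42) = ((((12 - 1)/(-3 + 5) - 1)*6)*(-1))*(-42) = (((11/2 - 1)*6)*(-1))*(-42) = (((9/2)*6)*(-1))*(-42) = (27*(-1))*(-42) = -27*(-42) = 1134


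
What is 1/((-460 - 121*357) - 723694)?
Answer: -1/767351 ≈ -1.3032e-6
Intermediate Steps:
1/((-460 - 121*357) - 723694) = 1/((-460 - 43197) - 723694) = 1/(-43657 - 723694) = 1/(-767351) = -1/767351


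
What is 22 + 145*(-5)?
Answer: -703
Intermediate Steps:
22 + 145*(-5) = 22 - 725 = -703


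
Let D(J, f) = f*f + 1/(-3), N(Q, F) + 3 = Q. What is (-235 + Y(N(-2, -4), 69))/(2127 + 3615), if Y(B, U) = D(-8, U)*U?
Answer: 343/6 ≈ 57.167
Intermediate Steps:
N(Q, F) = -3 + Q
D(J, f) = -⅓ + f² (D(J, f) = f² - ⅓ = -⅓ + f²)
Y(B, U) = U*(-⅓ + U²) (Y(B, U) = (-⅓ + U²)*U = U*(-⅓ + U²))
(-235 + Y(N(-2, -4), 69))/(2127 + 3615) = (-235 + (69³ - ⅓*69))/(2127 + 3615) = (-235 + (328509 - 23))/5742 = (-235 + 328486)*(1/5742) = 328251*(1/5742) = 343/6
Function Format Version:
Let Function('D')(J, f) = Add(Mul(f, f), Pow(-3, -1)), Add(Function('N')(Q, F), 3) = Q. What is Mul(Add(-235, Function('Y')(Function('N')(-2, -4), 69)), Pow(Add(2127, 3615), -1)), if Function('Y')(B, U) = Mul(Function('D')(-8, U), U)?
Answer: Rational(343, 6) ≈ 57.167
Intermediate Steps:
Function('N')(Q, F) = Add(-3, Q)
Function('D')(J, f) = Add(Rational(-1, 3), Pow(f, 2)) (Function('D')(J, f) = Add(Pow(f, 2), Rational(-1, 3)) = Add(Rational(-1, 3), Pow(f, 2)))
Function('Y')(B, U) = Mul(U, Add(Rational(-1, 3), Pow(U, 2))) (Function('Y')(B, U) = Mul(Add(Rational(-1, 3), Pow(U, 2)), U) = Mul(U, Add(Rational(-1, 3), Pow(U, 2))))
Mul(Add(-235, Function('Y')(Function('N')(-2, -4), 69)), Pow(Add(2127, 3615), -1)) = Mul(Add(-235, Add(Pow(69, 3), Mul(Rational(-1, 3), 69))), Pow(Add(2127, 3615), -1)) = Mul(Add(-235, Add(328509, -23)), Pow(5742, -1)) = Mul(Add(-235, 328486), Rational(1, 5742)) = Mul(328251, Rational(1, 5742)) = Rational(343, 6)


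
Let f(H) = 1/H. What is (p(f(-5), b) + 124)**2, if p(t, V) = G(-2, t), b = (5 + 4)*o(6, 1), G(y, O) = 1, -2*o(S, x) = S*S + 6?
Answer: 15625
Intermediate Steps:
f(H) = 1/H
o(S, x) = -3 - S**2/2 (o(S, x) = -(S*S + 6)/2 = -(S**2 + 6)/2 = -(6 + S**2)/2 = -3 - S**2/2)
b = -189 (b = (5 + 4)*(-3 - 1/2*6**2) = 9*(-3 - 1/2*36) = 9*(-3 - 18) = 9*(-21) = -189)
p(t, V) = 1
(p(f(-5), b) + 124)**2 = (1 + 124)**2 = 125**2 = 15625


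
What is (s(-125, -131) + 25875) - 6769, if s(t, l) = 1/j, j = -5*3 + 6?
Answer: 171953/9 ≈ 19106.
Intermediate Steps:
j = -9 (j = -15 + 6 = -9)
s(t, l) = -⅑ (s(t, l) = 1/(-9) = -⅑)
(s(-125, -131) + 25875) - 6769 = (-⅑ + 25875) - 6769 = 232874/9 - 6769 = 171953/9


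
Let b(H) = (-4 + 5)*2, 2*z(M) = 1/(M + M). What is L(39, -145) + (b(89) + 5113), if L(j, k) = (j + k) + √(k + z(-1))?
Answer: 5009 + I*√581/2 ≈ 5009.0 + 12.052*I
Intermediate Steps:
z(M) = 1/(4*M) (z(M) = 1/(2*(M + M)) = 1/(2*((2*M))) = (1/(2*M))/2 = 1/(4*M))
b(H) = 2 (b(H) = 1*2 = 2)
L(j, k) = j + k + √(-¼ + k) (L(j, k) = (j + k) + √(k + (¼)/(-1)) = (j + k) + √(k + (¼)*(-1)) = (j + k) + √(k - ¼) = (j + k) + √(-¼ + k) = j + k + √(-¼ + k))
L(39, -145) + (b(89) + 5113) = (39 - 145 + √(-1 + 4*(-145))/2) + (2 + 5113) = (39 - 145 + √(-1 - 580)/2) + 5115 = (39 - 145 + √(-581)/2) + 5115 = (39 - 145 + (I*√581)/2) + 5115 = (39 - 145 + I*√581/2) + 5115 = (-106 + I*√581/2) + 5115 = 5009 + I*√581/2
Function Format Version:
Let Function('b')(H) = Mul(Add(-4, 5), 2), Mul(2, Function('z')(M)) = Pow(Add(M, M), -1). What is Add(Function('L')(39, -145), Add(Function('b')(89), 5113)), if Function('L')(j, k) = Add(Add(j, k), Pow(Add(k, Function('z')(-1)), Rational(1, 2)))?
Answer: Add(5009, Mul(Rational(1, 2), I, Pow(581, Rational(1, 2)))) ≈ Add(5009.0, Mul(12.052, I))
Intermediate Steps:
Function('z')(M) = Mul(Rational(1, 4), Pow(M, -1)) (Function('z')(M) = Mul(Rational(1, 2), Pow(Add(M, M), -1)) = Mul(Rational(1, 2), Pow(Mul(2, M), -1)) = Mul(Rational(1, 2), Mul(Rational(1, 2), Pow(M, -1))) = Mul(Rational(1, 4), Pow(M, -1)))
Function('b')(H) = 2 (Function('b')(H) = Mul(1, 2) = 2)
Function('L')(j, k) = Add(j, k, Pow(Add(Rational(-1, 4), k), Rational(1, 2))) (Function('L')(j, k) = Add(Add(j, k), Pow(Add(k, Mul(Rational(1, 4), Pow(-1, -1))), Rational(1, 2))) = Add(Add(j, k), Pow(Add(k, Mul(Rational(1, 4), -1)), Rational(1, 2))) = Add(Add(j, k), Pow(Add(k, Rational(-1, 4)), Rational(1, 2))) = Add(Add(j, k), Pow(Add(Rational(-1, 4), k), Rational(1, 2))) = Add(j, k, Pow(Add(Rational(-1, 4), k), Rational(1, 2))))
Add(Function('L')(39, -145), Add(Function('b')(89), 5113)) = Add(Add(39, -145, Mul(Rational(1, 2), Pow(Add(-1, Mul(4, -145)), Rational(1, 2)))), Add(2, 5113)) = Add(Add(39, -145, Mul(Rational(1, 2), Pow(Add(-1, -580), Rational(1, 2)))), 5115) = Add(Add(39, -145, Mul(Rational(1, 2), Pow(-581, Rational(1, 2)))), 5115) = Add(Add(39, -145, Mul(Rational(1, 2), Mul(I, Pow(581, Rational(1, 2))))), 5115) = Add(Add(39, -145, Mul(Rational(1, 2), I, Pow(581, Rational(1, 2)))), 5115) = Add(Add(-106, Mul(Rational(1, 2), I, Pow(581, Rational(1, 2)))), 5115) = Add(5009, Mul(Rational(1, 2), I, Pow(581, Rational(1, 2))))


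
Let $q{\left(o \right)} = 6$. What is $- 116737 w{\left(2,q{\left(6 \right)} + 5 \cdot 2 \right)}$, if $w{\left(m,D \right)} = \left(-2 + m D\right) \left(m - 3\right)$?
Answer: $3502110$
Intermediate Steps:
$w{\left(m,D \right)} = \left(-3 + m\right) \left(-2 + D m\right)$ ($w{\left(m,D \right)} = \left(-2 + D m\right) \left(-3 + m\right) = \left(-3 + m\right) \left(-2 + D m\right)$)
$- 116737 w{\left(2,q{\left(6 \right)} + 5 \cdot 2 \right)} = - 116737 \left(6 - 4 + \left(6 + 5 \cdot 2\right) 2^{2} - 3 \left(6 + 5 \cdot 2\right) 2\right) = - 116737 \left(6 - 4 + \left(6 + 10\right) 4 - 3 \left(6 + 10\right) 2\right) = - 116737 \left(6 - 4 + 16 \cdot 4 - 48 \cdot 2\right) = - 116737 \left(6 - 4 + 64 - 96\right) = \left(-116737\right) \left(-30\right) = 3502110$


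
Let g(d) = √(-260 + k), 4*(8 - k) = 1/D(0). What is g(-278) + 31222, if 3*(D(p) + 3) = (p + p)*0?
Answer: 31222 + I*√9069/6 ≈ 31222.0 + 15.872*I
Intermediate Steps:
D(p) = -3 (D(p) = -3 + ((p + p)*0)/3 = -3 + ((2*p)*0)/3 = -3 + (⅓)*0 = -3 + 0 = -3)
k = 97/12 (k = 8 - ¼/(-3) = 8 - ¼*(-⅓) = 8 + 1/12 = 97/12 ≈ 8.0833)
g(d) = I*√9069/6 (g(d) = √(-260 + 97/12) = √(-3023/12) = I*√9069/6)
g(-278) + 31222 = I*√9069/6 + 31222 = 31222 + I*√9069/6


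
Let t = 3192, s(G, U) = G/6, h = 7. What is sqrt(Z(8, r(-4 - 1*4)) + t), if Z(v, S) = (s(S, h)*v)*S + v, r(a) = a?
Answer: 8*sqrt(462)/3 ≈ 57.318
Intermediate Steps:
s(G, U) = G/6 (s(G, U) = G*(1/6) = G/6)
Z(v, S) = v + v*S**2/6 (Z(v, S) = ((S/6)*v)*S + v = (S*v/6)*S + v = v*S**2/6 + v = v + v*S**2/6)
sqrt(Z(8, r(-4 - 1*4)) + t) = sqrt((1/6)*8*(6 + (-4 - 1*4)**2) + 3192) = sqrt((1/6)*8*(6 + (-4 - 4)**2) + 3192) = sqrt((1/6)*8*(6 + (-8)**2) + 3192) = sqrt((1/6)*8*(6 + 64) + 3192) = sqrt((1/6)*8*70 + 3192) = sqrt(280/3 + 3192) = sqrt(9856/3) = 8*sqrt(462)/3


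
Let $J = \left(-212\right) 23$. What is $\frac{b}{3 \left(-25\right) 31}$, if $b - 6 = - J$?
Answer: $- \frac{4882}{2325} \approx -2.0998$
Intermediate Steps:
$J = -4876$
$b = 4882$ ($b = 6 - -4876 = 6 + 4876 = 4882$)
$\frac{b}{3 \left(-25\right) 31} = \frac{4882}{3 \left(-25\right) 31} = \frac{4882}{\left(-75\right) 31} = \frac{4882}{-2325} = 4882 \left(- \frac{1}{2325}\right) = - \frac{4882}{2325}$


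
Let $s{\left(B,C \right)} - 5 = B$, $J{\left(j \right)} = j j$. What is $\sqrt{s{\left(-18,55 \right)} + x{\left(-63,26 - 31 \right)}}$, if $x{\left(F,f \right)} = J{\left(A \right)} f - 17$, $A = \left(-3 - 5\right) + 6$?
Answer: $5 i \sqrt{2} \approx 7.0711 i$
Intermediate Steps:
$A = -2$ ($A = -8 + 6 = -2$)
$J{\left(j \right)} = j^{2}$
$s{\left(B,C \right)} = 5 + B$
$x{\left(F,f \right)} = -17 + 4 f$ ($x{\left(F,f \right)} = \left(-2\right)^{2} f - 17 = 4 f - 17 = -17 + 4 f$)
$\sqrt{s{\left(-18,55 \right)} + x{\left(-63,26 - 31 \right)}} = \sqrt{\left(5 - 18\right) + \left(-17 + 4 \left(26 - 31\right)\right)} = \sqrt{-13 + \left(-17 + 4 \left(-5\right)\right)} = \sqrt{-13 - 37} = \sqrt{-50} = 5 i \sqrt{2}$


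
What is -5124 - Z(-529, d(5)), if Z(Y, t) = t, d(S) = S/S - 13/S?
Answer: -25612/5 ≈ -5122.4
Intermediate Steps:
d(S) = 1 - 13/S
-5124 - Z(-529, d(5)) = -5124 - (-13 + 5)/5 = -5124 - (-8)/5 = -5124 - 1*(-8/5) = -5124 + 8/5 = -25612/5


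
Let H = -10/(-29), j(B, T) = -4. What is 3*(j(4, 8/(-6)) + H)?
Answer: -318/29 ≈ -10.966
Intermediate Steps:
H = 10/29 (H = -10*(-1/29) = 10/29 ≈ 0.34483)
3*(j(4, 8/(-6)) + H) = 3*(-4 + 10/29) = 3*(-106/29) = -318/29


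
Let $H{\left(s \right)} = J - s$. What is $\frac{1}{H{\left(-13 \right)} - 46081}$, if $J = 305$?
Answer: $- \frac{1}{45763} \approx -2.1852 \cdot 10^{-5}$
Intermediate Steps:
$H{\left(s \right)} = 305 - s$
$\frac{1}{H{\left(-13 \right)} - 46081} = \frac{1}{\left(305 - -13\right) - 46081} = \frac{1}{\left(305 + 13\right) - 46081} = \frac{1}{318 - 46081} = \frac{1}{-45763} = - \frac{1}{45763}$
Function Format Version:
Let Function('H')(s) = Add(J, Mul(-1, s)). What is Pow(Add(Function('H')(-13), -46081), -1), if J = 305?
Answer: Rational(-1, 45763) ≈ -2.1852e-5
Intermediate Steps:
Function('H')(s) = Add(305, Mul(-1, s))
Pow(Add(Function('H')(-13), -46081), -1) = Pow(Add(Add(305, Mul(-1, -13)), -46081), -1) = Pow(Add(Add(305, 13), -46081), -1) = Pow(Add(318, -46081), -1) = Pow(-45763, -1) = Rational(-1, 45763)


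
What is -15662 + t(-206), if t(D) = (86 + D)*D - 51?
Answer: 9007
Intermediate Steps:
t(D) = -51 + D*(86 + D) (t(D) = D*(86 + D) - 51 = -51 + D*(86 + D))
-15662 + t(-206) = -15662 + (-51 + (-206)² + 86*(-206)) = -15662 + (-51 + 42436 - 17716) = -15662 + 24669 = 9007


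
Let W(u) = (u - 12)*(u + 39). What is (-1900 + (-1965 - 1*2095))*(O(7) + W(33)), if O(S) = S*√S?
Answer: -9011520 - 41720*√7 ≈ -9.1219e+6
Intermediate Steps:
W(u) = (-12 + u)*(39 + u)
O(S) = S^(3/2)
(-1900 + (-1965 - 1*2095))*(O(7) + W(33)) = (-1900 + (-1965 - 1*2095))*(7^(3/2) + (-468 + 33² + 27*33)) = (-1900 + (-1965 - 2095))*(7*√7 + (-468 + 1089 + 891)) = (-1900 - 4060)*(7*√7 + 1512) = -5960*(1512 + 7*√7) = -9011520 - 41720*√7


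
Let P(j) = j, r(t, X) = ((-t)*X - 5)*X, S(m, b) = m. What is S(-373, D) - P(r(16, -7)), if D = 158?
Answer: 376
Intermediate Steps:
r(t, X) = X*(-5 - X*t) (r(t, X) = (-X*t - 5)*X = (-5 - X*t)*X = X*(-5 - X*t))
S(-373, D) - P(r(16, -7)) = -373 - (-1)*(-7)*(5 - 7*16) = -373 - (-1)*(-7)*(5 - 112) = -373 - (-1)*(-7)*(-107) = -373 - 1*(-749) = -373 + 749 = 376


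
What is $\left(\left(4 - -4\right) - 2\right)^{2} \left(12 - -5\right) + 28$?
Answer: $640$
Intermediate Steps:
$\left(\left(4 - -4\right) - 2\right)^{2} \left(12 - -5\right) + 28 = \left(\left(4 + 4\right) - 2\right)^{2} \left(12 + 5\right) + 28 = \left(8 - 2\right)^{2} \cdot 17 + 28 = 6^{2} \cdot 17 + 28 = 36 \cdot 17 + 28 = 612 + 28 = 640$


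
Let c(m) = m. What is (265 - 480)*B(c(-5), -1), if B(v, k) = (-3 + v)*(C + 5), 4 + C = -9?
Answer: -13760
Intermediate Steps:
C = -13 (C = -4 - 9 = -13)
B(v, k) = 24 - 8*v (B(v, k) = (-3 + v)*(-13 + 5) = (-3 + v)*(-8) = 24 - 8*v)
(265 - 480)*B(c(-5), -1) = (265 - 480)*(24 - 8*(-5)) = -215*(24 + 40) = -215*64 = -13760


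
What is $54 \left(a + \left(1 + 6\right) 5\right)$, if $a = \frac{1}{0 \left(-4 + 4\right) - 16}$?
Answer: $\frac{15093}{8} \approx 1886.6$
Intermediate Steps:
$a = - \frac{1}{16}$ ($a = \frac{1}{0 \cdot 0 - 16} = \frac{1}{0 - 16} = \frac{1}{-16} = - \frac{1}{16} \approx -0.0625$)
$54 \left(a + \left(1 + 6\right) 5\right) = 54 \left(- \frac{1}{16} + \left(1 + 6\right) 5\right) = 54 \left(- \frac{1}{16} + 7 \cdot 5\right) = 54 \left(- \frac{1}{16} + 35\right) = 54 \cdot \frac{559}{16} = \frac{15093}{8}$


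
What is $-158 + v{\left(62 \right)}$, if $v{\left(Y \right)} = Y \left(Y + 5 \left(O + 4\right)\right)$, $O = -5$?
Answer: $3376$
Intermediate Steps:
$v{\left(Y \right)} = Y \left(-5 + Y\right)$ ($v{\left(Y \right)} = Y \left(Y + 5 \left(-5 + 4\right)\right) = Y \left(Y + 5 \left(-1\right)\right) = Y \left(Y - 5\right) = Y \left(-5 + Y\right)$)
$-158 + v{\left(62 \right)} = -158 + 62 \left(-5 + 62\right) = -158 + 62 \cdot 57 = -158 + 3534 = 3376$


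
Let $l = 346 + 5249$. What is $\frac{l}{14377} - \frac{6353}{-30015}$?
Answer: $\frac{259271006}{431525655} \approx 0.60082$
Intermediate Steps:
$l = 5595$
$\frac{l}{14377} - \frac{6353}{-30015} = \frac{5595}{14377} - \frac{6353}{-30015} = 5595 \cdot \frac{1}{14377} - - \frac{6353}{30015} = \frac{5595}{14377} + \frac{6353}{30015} = \frac{259271006}{431525655}$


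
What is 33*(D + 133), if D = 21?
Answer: 5082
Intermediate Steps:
33*(D + 133) = 33*(21 + 133) = 33*154 = 5082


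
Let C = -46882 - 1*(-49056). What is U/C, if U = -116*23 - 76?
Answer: -1372/1087 ≈ -1.2622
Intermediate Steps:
U = -2744 (U = -2668 - 76 = -2744)
C = 2174 (C = -46882 + 49056 = 2174)
U/C = -2744/2174 = -2744*1/2174 = -1372/1087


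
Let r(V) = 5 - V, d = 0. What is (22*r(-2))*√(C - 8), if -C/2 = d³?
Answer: 308*I*√2 ≈ 435.58*I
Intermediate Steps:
C = 0 (C = -2*0³ = -2*0 = 0)
(22*r(-2))*√(C - 8) = (22*(5 - 1*(-2)))*√(0 - 8) = (22*(5 + 2))*√(-8) = (22*7)*(2*I*√2) = 154*(2*I*√2) = 308*I*√2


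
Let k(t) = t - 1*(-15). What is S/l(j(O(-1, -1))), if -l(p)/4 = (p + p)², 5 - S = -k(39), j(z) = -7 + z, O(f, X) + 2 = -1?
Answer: -59/1600 ≈ -0.036875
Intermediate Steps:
k(t) = 15 + t (k(t) = t + 15 = 15 + t)
O(f, X) = -3 (O(f, X) = -2 - 1 = -3)
S = 59 (S = 5 - (-1)*(15 + 39) = 5 - (-1)*54 = 5 - 1*(-54) = 5 + 54 = 59)
l(p) = -16*p² (l(p) = -4*(p + p)² = -4*4*p² = -16*p²)
S/l(j(O(-1, -1))) = 59/((-16*(-7 - 3)²)) = 59/((-16*(-10)²)) = 59/((-16*100)) = 59/(-1600) = 59*(-1/1600) = -59/1600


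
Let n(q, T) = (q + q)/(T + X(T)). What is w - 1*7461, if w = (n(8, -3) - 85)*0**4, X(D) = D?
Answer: -7461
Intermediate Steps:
n(q, T) = q/T (n(q, T) = (q + q)/(T + T) = (2*q)/((2*T)) = (2*q)*(1/(2*T)) = q/T)
w = 0 (w = (8/(-3) - 85)*0**4 = (8*(-1/3) - 85)*0 = (-8/3 - 85)*0 = -263/3*0 = 0)
w - 1*7461 = 0 - 1*7461 = 0 - 7461 = -7461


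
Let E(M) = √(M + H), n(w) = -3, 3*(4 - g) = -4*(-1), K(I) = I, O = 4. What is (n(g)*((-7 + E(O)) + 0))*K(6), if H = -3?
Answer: 108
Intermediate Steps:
g = 8/3 (g = 4 - (-4)*(-1)/3 = 4 - ⅓*4 = 4 - 4/3 = 8/3 ≈ 2.6667)
E(M) = √(-3 + M) (E(M) = √(M - 3) = √(-3 + M))
(n(g)*((-7 + E(O)) + 0))*K(6) = -3*((-7 + √(-3 + 4)) + 0)*6 = -3*((-7 + √1) + 0)*6 = -3*((-7 + 1) + 0)*6 = -3*(-6 + 0)*6 = -3*(-6)*6 = 18*6 = 108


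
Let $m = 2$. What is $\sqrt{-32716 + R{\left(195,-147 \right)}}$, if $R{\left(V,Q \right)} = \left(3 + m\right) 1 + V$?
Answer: $2 i \sqrt{8129} \approx 180.32 i$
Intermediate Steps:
$R{\left(V,Q \right)} = 5 + V$ ($R{\left(V,Q \right)} = \left(3 + 2\right) 1 + V = 5 \cdot 1 + V = 5 + V$)
$\sqrt{-32716 + R{\left(195,-147 \right)}} = \sqrt{-32716 + \left(5 + 195\right)} = \sqrt{-32716 + 200} = \sqrt{-32516} = 2 i \sqrt{8129}$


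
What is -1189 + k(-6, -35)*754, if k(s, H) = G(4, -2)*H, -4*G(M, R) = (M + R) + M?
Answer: 38396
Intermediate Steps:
G(M, R) = -M/2 - R/4 (G(M, R) = -((M + R) + M)/4 = -(R + 2*M)/4 = -M/2 - R/4)
k(s, H) = -3*H/2 (k(s, H) = (-½*4 - ¼*(-2))*H = (-2 + ½)*H = -3*H/2)
-1189 + k(-6, -35)*754 = -1189 - 3/2*(-35)*754 = -1189 + (105/2)*754 = -1189 + 39585 = 38396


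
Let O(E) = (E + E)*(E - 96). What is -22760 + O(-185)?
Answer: 81210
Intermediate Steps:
O(E) = 2*E*(-96 + E) (O(E) = (2*E)*(-96 + E) = 2*E*(-96 + E))
-22760 + O(-185) = -22760 + 2*(-185)*(-96 - 185) = -22760 + 2*(-185)*(-281) = -22760 + 103970 = 81210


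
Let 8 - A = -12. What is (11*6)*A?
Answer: 1320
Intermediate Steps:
A = 20 (A = 8 - 1*(-12) = 8 + 12 = 20)
(11*6)*A = (11*6)*20 = 66*20 = 1320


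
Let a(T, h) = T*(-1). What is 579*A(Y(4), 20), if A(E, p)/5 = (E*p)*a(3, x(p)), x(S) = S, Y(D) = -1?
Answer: 173700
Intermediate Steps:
a(T, h) = -T
A(E, p) = -15*E*p (A(E, p) = 5*((E*p)*(-1*3)) = 5*((E*p)*(-3)) = 5*(-3*E*p) = -15*E*p)
579*A(Y(4), 20) = 579*(-15*(-1)*20) = 579*300 = 173700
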